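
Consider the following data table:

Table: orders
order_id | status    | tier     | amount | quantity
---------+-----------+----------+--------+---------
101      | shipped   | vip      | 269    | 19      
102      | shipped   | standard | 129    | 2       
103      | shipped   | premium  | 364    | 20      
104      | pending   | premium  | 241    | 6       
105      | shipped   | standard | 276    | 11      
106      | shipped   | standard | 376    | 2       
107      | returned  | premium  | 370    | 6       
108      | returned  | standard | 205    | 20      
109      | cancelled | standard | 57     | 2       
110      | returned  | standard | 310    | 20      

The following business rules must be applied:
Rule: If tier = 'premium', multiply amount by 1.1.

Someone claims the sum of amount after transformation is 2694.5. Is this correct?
Yes, the result is correct.

Step 1: Calculate the correct sum after transformation
Step 2: Apply multiplier 1.1 to records where tier = 'premium'
Step 3: Correct result = 2694.5
Step 4: Claimed result = 2694.5
Step 5: 2694.5 = 2694.5 ✓
Conclusion: The claimed result is correct.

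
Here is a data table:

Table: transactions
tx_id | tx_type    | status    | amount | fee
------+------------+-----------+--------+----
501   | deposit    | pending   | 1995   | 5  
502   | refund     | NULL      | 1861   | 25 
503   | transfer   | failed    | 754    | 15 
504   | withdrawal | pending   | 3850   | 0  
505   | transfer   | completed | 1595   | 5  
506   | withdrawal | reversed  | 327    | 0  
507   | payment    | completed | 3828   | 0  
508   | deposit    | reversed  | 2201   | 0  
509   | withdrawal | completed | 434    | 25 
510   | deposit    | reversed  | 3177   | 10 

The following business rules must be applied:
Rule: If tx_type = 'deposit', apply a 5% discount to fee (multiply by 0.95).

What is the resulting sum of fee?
84.25

Step 1: Records with tx_type = 'deposit' have total fee = 15
Step 2: Apply multiplier: 15 × 0.95 = 14.25
Step 3: Other records total: 70
Step 4: Final sum = 14.25 + 70 = 84.25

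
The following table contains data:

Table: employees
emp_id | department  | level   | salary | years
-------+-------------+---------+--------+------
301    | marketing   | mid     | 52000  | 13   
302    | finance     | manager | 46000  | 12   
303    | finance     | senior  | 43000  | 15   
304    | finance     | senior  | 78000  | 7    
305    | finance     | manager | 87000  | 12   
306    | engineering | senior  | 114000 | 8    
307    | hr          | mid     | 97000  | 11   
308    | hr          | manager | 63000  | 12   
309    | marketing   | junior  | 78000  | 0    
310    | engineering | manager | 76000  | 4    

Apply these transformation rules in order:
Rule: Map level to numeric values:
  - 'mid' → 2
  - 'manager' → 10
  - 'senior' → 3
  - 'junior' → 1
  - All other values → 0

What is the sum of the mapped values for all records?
54

Step 1: Apply mapping to each record
Step 2: Count by status:
  'mid': 2 records × 2 = 4
  'manager': 4 records × 10 = 40
  'senior': 3 records × 3 = 9
  'junior': 1 records × 1 = 1
Step 3: Sum all mapped values = 54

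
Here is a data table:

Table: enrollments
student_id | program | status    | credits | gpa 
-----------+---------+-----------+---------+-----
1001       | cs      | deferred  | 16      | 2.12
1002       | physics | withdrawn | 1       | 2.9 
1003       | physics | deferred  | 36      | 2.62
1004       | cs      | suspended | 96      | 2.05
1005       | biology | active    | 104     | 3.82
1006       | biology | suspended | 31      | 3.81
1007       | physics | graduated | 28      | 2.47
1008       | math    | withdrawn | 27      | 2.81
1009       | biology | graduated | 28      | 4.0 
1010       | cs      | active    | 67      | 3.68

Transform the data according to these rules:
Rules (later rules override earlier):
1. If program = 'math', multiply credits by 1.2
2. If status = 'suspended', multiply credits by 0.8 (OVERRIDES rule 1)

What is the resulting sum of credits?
414.0

Step 1: Rule 2 takes priority for records with status = 'suspended'
  - 2 records: 127 × 0.8 = 101.6
Step 2: Rule 1 applies to remaining records with program = 'math'
  - 1 records: 27 × 1.2 = 32.4
Step 3: Other records unchanged: 280
Step 4: Final sum = 101.6 + 32.4 + 280 = 414.0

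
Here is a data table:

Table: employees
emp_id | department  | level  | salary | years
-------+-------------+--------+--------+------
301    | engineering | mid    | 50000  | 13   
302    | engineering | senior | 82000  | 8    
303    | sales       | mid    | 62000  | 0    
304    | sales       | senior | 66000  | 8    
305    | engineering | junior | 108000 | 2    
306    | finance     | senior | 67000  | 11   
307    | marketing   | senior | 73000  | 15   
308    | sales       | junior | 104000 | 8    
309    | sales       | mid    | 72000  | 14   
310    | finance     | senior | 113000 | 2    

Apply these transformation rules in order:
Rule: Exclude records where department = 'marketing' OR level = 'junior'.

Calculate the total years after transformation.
56

Step 1: Find records where department = 'marketing' OR level = 'junior'
Step 2: 3 records match, summing to 25
Step 3: Original sum: 81
Step 4: Remaining sum = 81 - 25 = 56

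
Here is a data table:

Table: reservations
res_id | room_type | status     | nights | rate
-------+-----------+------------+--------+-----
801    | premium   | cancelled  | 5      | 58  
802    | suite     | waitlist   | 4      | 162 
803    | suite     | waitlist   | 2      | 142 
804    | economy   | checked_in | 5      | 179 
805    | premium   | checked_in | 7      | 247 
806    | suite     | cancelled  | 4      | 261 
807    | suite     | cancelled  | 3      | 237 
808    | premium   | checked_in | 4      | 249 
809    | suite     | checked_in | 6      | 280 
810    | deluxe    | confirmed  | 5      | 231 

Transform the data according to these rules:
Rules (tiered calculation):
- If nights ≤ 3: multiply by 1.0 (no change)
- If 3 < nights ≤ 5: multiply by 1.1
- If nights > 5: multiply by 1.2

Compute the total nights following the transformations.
50.3

Step 1: Tier 1 (nights ≤ 3): 2 records, sum = 5 × 1.0 = 5.0
Step 2: Tier 2 (3 < nights ≤ 5): 6 records, sum = 27 × 1.1 = 29.7
Step 3: Tier 3 (nights > 5): 2 records, sum = 13 × 1.2 = 15.6
Step 4: Final sum = 5.0 + 29.7 + 15.6 = 50.3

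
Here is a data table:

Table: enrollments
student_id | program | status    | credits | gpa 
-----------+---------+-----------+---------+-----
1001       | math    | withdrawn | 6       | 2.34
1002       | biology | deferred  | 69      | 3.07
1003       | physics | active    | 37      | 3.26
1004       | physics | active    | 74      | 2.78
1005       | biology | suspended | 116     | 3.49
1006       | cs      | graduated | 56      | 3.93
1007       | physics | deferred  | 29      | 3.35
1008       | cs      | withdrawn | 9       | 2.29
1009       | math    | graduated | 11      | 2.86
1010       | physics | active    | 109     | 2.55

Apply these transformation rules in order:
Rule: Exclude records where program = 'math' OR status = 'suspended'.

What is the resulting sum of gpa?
21.23

Step 1: Find records where program = 'math' OR status = 'suspended'
Step 2: 3 records match, summing to 8.69
Step 3: Original sum: 29.92
Step 4: Remaining sum = 29.92 - 8.69 = 21.23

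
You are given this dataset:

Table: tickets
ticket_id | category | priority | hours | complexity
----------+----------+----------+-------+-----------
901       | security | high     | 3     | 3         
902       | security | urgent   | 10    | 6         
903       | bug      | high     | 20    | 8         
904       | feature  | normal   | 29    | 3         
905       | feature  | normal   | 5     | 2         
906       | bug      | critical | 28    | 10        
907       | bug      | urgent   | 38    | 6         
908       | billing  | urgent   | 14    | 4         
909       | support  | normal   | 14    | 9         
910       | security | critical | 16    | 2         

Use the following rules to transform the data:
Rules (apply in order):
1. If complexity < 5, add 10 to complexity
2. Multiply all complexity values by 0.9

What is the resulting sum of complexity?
92.7

Step 1: Apply Rule 1 - Add 10 to records with complexity < 5
  - 5 records affected: 14 + (5 × 10) = 64
  - Unaffected records: 39
  - Sum after Rule 1: 103
Step 2: Apply Rule 2 - Multiply all by 0.9
  - 103 × 0.9 = 92.7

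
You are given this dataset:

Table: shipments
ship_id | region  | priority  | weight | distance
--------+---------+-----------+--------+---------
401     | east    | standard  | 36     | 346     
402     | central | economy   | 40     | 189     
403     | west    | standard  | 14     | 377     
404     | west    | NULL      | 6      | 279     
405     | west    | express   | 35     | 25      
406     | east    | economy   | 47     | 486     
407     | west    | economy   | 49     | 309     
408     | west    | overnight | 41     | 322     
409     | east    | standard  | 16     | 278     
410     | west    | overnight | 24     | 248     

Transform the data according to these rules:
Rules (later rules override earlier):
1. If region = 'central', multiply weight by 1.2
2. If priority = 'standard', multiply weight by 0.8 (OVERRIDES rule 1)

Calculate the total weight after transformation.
302.8

Step 1: Rule 2 takes priority for records with priority = 'standard'
  - 3 records: 66 × 0.8 = 52.8
Step 2: Rule 1 applies to remaining records with region = 'central'
  - 1 records: 40 × 1.2 = 48.0
Step 3: Other records unchanged: 202
Step 4: Final sum = 52.8 + 48.0 + 202 = 302.8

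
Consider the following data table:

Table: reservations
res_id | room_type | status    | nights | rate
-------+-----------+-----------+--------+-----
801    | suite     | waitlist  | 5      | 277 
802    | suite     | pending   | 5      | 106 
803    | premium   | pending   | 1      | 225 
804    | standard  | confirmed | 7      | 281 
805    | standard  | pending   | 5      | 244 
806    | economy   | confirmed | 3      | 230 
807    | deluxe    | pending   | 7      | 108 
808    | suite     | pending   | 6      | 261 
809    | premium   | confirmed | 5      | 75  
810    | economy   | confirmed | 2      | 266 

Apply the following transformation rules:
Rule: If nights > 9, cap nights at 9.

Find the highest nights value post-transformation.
7

Step 1: Original maximum nights = 7
Step 2: Check cap of 9 against maximum
Step 3: No records exceed the cap (max 7 <= cap 9), so no capping applies
Step 4: Maximum after transformation = 7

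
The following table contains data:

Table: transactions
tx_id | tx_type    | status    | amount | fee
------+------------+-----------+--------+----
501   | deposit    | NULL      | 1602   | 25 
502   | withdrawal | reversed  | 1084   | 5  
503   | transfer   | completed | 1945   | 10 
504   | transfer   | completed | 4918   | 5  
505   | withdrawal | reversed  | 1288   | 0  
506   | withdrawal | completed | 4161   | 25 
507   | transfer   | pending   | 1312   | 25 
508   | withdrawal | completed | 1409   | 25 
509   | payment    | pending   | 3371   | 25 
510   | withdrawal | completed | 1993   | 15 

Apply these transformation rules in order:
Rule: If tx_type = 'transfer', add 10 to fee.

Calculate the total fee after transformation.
190

Step 1: Count records where tx_type = 'transfer': 3
Step 2: Total bonus added: 3 × 10 = 30
Step 3: Original sum of fee: 160
Step 4: Final sum = 160 + 30 = 190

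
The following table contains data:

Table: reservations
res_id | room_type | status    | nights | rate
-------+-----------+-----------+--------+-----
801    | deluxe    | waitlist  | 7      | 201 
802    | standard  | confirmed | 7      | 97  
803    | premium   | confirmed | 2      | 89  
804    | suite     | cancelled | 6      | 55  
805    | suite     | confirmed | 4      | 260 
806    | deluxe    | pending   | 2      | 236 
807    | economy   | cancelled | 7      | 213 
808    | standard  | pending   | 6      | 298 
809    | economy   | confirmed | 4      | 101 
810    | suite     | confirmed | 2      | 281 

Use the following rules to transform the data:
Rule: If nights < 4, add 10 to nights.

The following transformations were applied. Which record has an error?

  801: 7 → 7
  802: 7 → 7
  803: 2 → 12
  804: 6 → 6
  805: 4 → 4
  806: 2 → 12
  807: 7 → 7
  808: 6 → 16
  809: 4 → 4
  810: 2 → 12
Record 808 has an error. The correct transformed value should be 6, not 16.

Step 1: Check each record against the rule
Step 2: Record 808 has nights = 6
Step 3: Since 6 >= 4, the bonus should not have been applied
Step 4: Correct value = 6, but claimed value = 16
Conclusion: Record 808 has the error.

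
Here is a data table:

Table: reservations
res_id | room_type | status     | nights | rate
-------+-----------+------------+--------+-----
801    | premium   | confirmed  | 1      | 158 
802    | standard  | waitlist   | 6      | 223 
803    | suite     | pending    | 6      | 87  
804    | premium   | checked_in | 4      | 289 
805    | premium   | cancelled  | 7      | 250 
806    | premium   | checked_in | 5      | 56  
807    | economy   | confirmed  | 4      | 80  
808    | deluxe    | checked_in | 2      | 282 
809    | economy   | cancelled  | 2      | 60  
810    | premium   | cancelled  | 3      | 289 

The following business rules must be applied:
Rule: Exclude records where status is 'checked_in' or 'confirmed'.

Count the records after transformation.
5

Step 1: Count records to exclude
  - 3 (checked_in) + 2 (confirmed) = 5 records
Step 2: Total records: 10
Step 3: Remaining = 10 - 5 = 5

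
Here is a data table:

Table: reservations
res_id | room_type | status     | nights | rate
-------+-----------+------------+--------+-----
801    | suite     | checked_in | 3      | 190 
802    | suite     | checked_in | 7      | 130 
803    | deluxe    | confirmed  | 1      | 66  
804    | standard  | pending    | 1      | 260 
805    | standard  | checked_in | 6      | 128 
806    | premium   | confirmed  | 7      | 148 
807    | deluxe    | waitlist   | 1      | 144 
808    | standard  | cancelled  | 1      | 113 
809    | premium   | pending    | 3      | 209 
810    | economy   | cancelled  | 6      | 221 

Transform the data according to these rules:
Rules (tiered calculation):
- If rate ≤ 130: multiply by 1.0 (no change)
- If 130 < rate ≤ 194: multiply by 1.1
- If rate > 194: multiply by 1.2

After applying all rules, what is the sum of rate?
1795.2

Step 1: Tier 1 (rate ≤ 130): 4 records, sum = 437 × 1.0 = 437.0
Step 2: Tier 2 (130 < rate ≤ 194): 3 records, sum = 482 × 1.1 = 530.2
Step 3: Tier 3 (rate > 194): 3 records, sum = 690 × 1.2 = 828.0
Step 4: Final sum = 437.0 + 530.2 + 828.0 = 1795.2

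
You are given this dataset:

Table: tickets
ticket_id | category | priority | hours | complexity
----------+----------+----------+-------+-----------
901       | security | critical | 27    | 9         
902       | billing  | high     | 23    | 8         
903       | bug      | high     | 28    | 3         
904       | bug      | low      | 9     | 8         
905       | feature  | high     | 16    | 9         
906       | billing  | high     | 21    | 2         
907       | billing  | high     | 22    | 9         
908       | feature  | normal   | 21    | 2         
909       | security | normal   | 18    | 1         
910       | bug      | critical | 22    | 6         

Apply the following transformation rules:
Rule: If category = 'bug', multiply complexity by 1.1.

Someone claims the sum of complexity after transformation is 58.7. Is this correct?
Yes, the result is correct.

Step 1: Calculate the correct sum after transformation
Step 2: Apply multiplier 1.1 to records where category = 'bug'
Step 3: Correct result = 58.7
Step 4: Claimed result = 58.7
Step 5: 58.7 = 58.7 ✓
Conclusion: The claimed result is correct.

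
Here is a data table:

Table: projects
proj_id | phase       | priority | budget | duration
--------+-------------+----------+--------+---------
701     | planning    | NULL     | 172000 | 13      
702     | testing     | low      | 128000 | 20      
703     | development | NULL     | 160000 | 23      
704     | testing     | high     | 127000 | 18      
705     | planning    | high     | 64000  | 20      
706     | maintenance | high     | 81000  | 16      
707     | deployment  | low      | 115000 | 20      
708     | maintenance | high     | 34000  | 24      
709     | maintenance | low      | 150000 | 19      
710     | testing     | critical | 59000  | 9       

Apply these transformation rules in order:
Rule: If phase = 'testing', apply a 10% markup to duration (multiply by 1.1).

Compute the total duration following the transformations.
186.7

Step 1: Records with phase = 'testing' have total duration = 47
Step 2: Apply multiplier: 47 × 1.1 = 51.7
Step 3: Other records total: 135
Step 4: Final sum = 51.7 + 135 = 186.7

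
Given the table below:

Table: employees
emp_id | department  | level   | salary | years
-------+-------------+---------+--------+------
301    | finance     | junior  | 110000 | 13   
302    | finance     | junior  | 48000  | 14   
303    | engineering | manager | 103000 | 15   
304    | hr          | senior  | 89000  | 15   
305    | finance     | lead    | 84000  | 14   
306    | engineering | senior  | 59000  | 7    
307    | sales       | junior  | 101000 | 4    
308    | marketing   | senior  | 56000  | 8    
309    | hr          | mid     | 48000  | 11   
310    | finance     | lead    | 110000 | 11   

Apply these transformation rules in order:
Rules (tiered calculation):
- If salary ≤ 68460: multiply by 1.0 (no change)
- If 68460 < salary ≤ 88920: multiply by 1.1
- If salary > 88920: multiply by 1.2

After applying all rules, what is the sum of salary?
919000.0

Step 1: Tier 1 (salary ≤ 68460): 4 records, sum = 211000 × 1.0 = 211000.0
Step 2: Tier 2 (68460 < salary ≤ 88920): 1 records, sum = 84000 × 1.1 = 92400.0
Step 3: Tier 3 (salary > 88920): 5 records, sum = 513000 × 1.2 = 615600.0
Step 4: Final sum = 211000.0 + 92400.0 + 615600.0 = 919000.0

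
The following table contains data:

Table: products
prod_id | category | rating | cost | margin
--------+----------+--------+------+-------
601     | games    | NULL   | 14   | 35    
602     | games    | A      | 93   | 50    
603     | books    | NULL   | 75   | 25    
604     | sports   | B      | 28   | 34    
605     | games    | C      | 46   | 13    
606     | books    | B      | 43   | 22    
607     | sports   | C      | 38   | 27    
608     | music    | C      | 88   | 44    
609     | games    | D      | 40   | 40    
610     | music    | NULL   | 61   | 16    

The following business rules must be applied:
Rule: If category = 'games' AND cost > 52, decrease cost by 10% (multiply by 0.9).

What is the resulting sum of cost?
516.7

Step 1: Find records where category = 'games' AND cost > 52
Step 2: 1 records match, summing to 93
Step 3: After multiplier: 93 × 0.9 = 83.7
Step 4: Unaffected records sum: 433
Step 5: Final sum = 83.7 + 433 = 516.7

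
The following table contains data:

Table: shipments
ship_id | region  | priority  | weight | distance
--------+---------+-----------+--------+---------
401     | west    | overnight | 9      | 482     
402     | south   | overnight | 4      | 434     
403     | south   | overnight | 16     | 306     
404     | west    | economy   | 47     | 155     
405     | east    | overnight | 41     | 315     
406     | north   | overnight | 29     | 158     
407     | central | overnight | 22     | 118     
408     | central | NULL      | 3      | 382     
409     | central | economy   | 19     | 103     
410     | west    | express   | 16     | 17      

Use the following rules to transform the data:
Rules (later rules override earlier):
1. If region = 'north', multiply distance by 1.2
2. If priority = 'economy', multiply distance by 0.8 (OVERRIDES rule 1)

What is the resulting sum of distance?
2450.0

Step 1: Rule 2 takes priority for records with priority = 'economy'
  - 2 records: 258 × 0.8 = 206.4
Step 2: Rule 1 applies to remaining records with region = 'north'
  - 1 records: 158 × 1.2 = 189.6
Step 3: Other records unchanged: 2054
Step 4: Final sum = 206.4 + 189.6 + 2054 = 2450.0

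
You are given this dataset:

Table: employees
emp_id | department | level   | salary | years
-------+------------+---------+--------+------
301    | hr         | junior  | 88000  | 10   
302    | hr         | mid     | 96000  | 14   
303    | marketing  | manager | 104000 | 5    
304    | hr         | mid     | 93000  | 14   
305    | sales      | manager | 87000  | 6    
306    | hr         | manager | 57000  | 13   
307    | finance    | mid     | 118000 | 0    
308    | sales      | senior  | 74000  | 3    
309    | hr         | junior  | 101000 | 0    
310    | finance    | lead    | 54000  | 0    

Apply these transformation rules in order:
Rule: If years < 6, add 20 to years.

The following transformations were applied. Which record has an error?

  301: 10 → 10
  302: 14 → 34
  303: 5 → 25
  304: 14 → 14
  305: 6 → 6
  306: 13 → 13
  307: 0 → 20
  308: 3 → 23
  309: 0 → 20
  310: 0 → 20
Record 302 has an error. The correct transformed value should be 14, not 34.

Step 1: Check each record against the rule
Step 2: Record 302 has years = 14
Step 3: Since 14 >= 6, the bonus should not have been applied
Step 4: Correct value = 14, but claimed value = 34
Conclusion: Record 302 has the error.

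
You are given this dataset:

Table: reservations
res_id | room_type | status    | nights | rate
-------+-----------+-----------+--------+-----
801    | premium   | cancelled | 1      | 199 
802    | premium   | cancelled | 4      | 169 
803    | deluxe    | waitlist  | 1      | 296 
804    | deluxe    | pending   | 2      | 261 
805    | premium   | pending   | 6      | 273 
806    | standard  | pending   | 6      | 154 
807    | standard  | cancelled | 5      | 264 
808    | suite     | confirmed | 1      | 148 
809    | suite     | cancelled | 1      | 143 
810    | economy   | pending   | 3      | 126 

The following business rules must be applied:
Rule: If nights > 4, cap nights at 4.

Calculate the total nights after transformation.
25

Step 1: 3 records have nights > 4
Step 2: These records originally summed to 17
Step 3: After capping: 3 × 4 = 12
Step 4: Unaffected records sum: 13
Step 5: Final sum = 12 + 13 = 25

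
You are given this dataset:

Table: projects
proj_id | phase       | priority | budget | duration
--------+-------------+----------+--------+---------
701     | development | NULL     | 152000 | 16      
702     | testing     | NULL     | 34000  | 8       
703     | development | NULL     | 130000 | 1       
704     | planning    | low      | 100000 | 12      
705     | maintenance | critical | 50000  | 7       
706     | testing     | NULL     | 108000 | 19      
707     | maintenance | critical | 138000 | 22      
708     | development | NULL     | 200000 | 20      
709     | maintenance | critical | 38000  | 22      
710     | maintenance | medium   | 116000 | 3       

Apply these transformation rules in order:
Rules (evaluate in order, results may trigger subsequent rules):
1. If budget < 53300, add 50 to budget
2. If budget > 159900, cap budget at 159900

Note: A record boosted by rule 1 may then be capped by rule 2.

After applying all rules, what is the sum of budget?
1026050

Step 1: Apply rule 1 to records with budget < 53300
  - 3 records get bonus of 50
  - Of these, 0 records then exceed 159900 and get capped
Step 2: Apply rule 2 to records with budget > 159900
  - 1 records (original) are capped
Step 3: Calculate final sum = 1026050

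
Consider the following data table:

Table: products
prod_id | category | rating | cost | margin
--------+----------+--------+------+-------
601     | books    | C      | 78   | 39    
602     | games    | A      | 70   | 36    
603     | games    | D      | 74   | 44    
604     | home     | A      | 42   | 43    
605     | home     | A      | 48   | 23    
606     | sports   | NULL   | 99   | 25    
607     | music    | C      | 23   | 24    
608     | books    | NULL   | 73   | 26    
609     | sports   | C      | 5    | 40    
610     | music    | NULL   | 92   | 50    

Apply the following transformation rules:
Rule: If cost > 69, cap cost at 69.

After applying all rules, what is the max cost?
69

Step 1: Original maximum cost = 99
Step 2: Apply cap at 69
Step 3: 6 records had cost > 69 and were capped
Step 4: Maximum after transformation = 69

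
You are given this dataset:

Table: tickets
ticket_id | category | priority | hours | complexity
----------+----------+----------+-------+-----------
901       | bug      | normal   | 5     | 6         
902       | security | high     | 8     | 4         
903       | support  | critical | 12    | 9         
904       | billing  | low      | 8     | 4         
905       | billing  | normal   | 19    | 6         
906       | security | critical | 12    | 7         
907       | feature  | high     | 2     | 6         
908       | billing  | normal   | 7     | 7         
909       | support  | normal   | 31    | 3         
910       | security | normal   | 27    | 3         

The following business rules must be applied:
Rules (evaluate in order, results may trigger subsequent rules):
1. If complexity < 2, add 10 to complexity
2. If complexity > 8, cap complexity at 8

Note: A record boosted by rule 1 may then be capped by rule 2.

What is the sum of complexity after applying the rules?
54

Step 1: Apply rule 1 to records with complexity < 2
  - 0 records get bonus of 10
  - Of these, 0 records then exceed 8 and get capped
Step 2: Apply rule 2 to records with complexity > 8
  - 1 records (original) are capped
Step 3: Calculate final sum = 54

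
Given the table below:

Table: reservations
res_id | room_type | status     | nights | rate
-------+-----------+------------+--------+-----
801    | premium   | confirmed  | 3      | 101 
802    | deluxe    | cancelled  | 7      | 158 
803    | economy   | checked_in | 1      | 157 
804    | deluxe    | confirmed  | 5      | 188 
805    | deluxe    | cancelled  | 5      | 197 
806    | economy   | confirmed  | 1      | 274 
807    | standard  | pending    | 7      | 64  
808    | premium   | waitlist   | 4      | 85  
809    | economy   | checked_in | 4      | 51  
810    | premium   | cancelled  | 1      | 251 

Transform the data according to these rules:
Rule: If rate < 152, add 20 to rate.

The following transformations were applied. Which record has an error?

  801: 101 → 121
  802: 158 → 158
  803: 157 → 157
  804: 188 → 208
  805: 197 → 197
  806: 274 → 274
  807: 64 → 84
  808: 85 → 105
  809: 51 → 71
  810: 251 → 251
Record 804 has an error. The correct transformed value should be 188, not 208.

Step 1: Check each record against the rule
Step 2: Record 804 has rate = 188
Step 3: Since 188 >= 152, the bonus should not have been applied
Step 4: Correct value = 188, but claimed value = 208
Conclusion: Record 804 has the error.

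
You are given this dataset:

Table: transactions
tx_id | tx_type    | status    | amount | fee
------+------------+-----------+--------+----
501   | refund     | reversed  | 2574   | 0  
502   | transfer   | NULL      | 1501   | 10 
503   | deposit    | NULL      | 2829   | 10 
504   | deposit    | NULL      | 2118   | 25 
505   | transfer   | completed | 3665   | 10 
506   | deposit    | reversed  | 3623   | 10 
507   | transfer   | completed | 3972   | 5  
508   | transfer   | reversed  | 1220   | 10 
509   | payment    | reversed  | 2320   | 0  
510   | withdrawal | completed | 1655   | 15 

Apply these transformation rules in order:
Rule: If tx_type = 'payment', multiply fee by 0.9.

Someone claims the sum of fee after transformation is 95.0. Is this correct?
Yes, the result is correct.

Step 1: Calculate the correct sum after transformation
Step 2: Apply multiplier 0.9 to records where tx_type = 'payment'
Step 3: Correct result = 95.0
Step 4: Claimed result = 95.0
Step 5: 95.0 = 95.0 ✓
Conclusion: The claimed result is correct.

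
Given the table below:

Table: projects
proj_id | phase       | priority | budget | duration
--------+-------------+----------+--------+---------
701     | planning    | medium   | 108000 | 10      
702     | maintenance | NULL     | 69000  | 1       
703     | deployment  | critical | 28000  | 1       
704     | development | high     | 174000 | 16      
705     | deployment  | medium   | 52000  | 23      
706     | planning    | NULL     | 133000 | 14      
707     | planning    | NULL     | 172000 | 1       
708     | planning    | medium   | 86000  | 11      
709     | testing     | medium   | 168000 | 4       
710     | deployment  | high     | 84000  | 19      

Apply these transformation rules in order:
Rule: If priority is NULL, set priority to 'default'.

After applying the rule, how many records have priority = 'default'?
3

Step 1: Count records where priority IS NULL
Step 2: Found 3 records with NULL priority
Step 3: These records will have priority set to 'default'
Step 4: Records already having priority = 'default': 0
Step 5: Answer: 3 + 0 = 3 records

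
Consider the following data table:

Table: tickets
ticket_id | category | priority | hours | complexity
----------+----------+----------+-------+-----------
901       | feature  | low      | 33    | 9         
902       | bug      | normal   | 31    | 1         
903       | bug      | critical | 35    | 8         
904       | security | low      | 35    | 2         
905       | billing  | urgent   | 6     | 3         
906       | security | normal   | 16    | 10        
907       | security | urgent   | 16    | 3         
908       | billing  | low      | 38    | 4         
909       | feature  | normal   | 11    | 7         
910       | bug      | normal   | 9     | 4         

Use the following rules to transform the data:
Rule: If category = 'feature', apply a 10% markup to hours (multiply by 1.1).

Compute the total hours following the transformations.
234.4

Step 1: Records with category = 'feature' have total hours = 44
Step 2: Apply multiplier: 44 × 1.1 = 48.4
Step 3: Other records total: 186
Step 4: Final sum = 48.4 + 186 = 234.4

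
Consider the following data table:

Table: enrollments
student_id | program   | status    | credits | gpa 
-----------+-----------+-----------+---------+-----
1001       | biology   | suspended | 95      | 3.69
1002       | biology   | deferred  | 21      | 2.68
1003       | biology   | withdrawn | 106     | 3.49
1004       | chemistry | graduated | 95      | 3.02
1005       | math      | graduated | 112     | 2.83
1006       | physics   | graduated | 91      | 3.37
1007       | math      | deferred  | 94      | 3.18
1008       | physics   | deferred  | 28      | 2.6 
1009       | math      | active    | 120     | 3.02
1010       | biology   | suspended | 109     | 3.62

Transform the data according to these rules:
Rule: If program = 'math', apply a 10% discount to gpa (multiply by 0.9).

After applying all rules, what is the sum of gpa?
30.6

Step 1: Records with program = 'math' have total gpa = 9.03
Step 2: Apply multiplier: 9.03 × 0.9 = 8.13
Step 3: Other records total: 22.47
Step 4: Final sum = 8.13 + 22.47 = 30.6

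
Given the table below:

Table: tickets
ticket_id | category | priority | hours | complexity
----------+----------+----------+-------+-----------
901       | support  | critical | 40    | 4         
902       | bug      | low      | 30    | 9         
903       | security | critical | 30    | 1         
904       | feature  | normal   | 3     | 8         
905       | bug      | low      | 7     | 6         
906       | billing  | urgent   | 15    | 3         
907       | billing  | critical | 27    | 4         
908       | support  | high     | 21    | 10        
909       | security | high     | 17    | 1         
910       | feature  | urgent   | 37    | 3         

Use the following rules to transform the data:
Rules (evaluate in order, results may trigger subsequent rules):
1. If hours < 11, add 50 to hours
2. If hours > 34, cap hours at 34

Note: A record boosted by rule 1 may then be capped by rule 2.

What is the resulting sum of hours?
276

Step 1: Apply rule 1 to records with hours < 11
  - 2 records get bonus of 50
  - Of these, 2 records then exceed 34 and get capped
Step 2: Apply rule 2 to records with hours > 34
  - 2 records (original) are capped
Step 3: Calculate final sum = 276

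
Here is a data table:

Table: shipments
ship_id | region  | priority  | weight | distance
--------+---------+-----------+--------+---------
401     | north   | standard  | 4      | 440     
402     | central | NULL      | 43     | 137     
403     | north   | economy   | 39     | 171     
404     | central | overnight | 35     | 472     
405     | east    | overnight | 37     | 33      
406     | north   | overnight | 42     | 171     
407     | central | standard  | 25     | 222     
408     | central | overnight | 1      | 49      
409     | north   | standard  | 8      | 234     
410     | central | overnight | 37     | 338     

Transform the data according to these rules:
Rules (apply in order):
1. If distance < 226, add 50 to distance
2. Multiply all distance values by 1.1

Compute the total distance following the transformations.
2823.7

Step 1: Apply Rule 1 - Add 50 to records with distance < 226
  - 6 records affected: 783 + (6 × 50) = 1083
  - Unaffected records: 1484
  - Sum after Rule 1: 2567
Step 2: Apply Rule 2 - Multiply all by 1.1
  - 2567 × 1.1 = 2823.7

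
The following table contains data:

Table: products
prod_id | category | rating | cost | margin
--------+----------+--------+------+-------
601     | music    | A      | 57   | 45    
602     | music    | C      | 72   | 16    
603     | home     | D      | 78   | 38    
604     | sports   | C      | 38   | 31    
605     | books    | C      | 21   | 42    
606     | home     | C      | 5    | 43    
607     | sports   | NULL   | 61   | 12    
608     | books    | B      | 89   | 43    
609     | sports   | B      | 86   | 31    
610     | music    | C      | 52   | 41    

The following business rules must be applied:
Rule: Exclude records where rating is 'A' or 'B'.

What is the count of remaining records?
7

Step 1: Count records to exclude
  - 1 (A) + 2 (B) = 3 records
Step 2: Total records: 10
Step 3: Remaining = 10 - 3 = 7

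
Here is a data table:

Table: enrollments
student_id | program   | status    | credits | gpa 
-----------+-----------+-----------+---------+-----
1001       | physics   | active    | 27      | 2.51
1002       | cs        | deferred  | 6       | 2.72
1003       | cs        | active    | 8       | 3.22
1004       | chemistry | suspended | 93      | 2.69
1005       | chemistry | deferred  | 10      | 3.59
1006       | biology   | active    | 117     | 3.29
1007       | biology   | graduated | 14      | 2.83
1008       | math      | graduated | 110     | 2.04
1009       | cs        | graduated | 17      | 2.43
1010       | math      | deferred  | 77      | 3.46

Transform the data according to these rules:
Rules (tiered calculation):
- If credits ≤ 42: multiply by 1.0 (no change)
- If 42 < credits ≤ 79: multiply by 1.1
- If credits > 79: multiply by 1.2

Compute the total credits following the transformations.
550.7

Step 1: Tier 1 (credits ≤ 42): 6 records, sum = 82 × 1.0 = 82.0
Step 2: Tier 2 (42 < credits ≤ 79): 1 records, sum = 77 × 1.1 = 84.7
Step 3: Tier 3 (credits > 79): 3 records, sum = 320 × 1.2 = 384.0
Step 4: Final sum = 82.0 + 84.7 + 384.0 = 550.7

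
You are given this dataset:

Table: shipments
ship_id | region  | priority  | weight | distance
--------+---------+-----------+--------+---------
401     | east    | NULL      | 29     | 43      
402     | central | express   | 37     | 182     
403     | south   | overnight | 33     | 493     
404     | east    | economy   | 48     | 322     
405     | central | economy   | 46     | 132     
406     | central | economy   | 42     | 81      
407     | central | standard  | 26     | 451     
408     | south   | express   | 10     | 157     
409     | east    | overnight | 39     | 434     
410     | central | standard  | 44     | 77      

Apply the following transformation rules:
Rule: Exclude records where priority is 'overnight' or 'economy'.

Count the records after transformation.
5

Step 1: Count records to exclude
  - 2 (overnight) + 3 (economy) = 5 records
Step 2: Total records: 10
Step 3: Remaining = 10 - 5 = 5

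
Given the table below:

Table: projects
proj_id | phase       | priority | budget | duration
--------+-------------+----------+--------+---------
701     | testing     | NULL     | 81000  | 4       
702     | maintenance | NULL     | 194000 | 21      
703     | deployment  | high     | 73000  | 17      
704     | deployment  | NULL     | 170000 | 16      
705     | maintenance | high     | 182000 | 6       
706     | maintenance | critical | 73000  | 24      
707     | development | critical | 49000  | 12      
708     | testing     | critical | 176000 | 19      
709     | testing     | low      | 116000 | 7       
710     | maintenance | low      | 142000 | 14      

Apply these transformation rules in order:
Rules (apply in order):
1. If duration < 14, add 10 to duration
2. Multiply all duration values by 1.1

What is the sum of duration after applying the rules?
198.0

Step 1: Apply Rule 1 - Add 10 to records with duration < 14
  - 4 records affected: 29 + (4 × 10) = 69
  - Unaffected records: 111
  - Sum after Rule 1: 180
Step 2: Apply Rule 2 - Multiply all by 1.1
  - 180 × 1.1 = 198.0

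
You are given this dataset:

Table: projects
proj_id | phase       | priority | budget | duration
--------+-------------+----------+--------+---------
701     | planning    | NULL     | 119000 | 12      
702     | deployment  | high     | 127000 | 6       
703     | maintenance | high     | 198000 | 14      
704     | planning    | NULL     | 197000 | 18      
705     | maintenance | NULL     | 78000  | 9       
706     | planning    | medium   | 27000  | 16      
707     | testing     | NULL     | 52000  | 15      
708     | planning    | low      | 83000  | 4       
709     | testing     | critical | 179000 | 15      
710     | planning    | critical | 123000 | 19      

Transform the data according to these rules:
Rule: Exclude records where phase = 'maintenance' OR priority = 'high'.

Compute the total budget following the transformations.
780000

Step 1: Find records where phase = 'maintenance' OR priority = 'high'
Step 2: 3 records match, summing to 403000
Step 3: Original sum: 1183000
Step 4: Remaining sum = 1183000 - 403000 = 780000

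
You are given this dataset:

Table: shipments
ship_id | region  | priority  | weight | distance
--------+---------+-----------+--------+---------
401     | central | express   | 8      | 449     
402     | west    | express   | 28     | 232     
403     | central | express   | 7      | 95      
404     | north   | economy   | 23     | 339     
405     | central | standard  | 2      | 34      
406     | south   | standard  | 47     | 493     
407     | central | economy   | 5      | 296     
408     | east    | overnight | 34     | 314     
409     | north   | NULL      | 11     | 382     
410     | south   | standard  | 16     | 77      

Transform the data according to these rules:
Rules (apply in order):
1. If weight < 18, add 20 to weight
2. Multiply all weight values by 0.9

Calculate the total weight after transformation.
270.9

Step 1: Apply Rule 1 - Add 20 to records with weight < 18
  - 6 records affected: 49 + (6 × 20) = 169
  - Unaffected records: 132
  - Sum after Rule 1: 301
Step 2: Apply Rule 2 - Multiply all by 0.9
  - 301 × 0.9 = 270.9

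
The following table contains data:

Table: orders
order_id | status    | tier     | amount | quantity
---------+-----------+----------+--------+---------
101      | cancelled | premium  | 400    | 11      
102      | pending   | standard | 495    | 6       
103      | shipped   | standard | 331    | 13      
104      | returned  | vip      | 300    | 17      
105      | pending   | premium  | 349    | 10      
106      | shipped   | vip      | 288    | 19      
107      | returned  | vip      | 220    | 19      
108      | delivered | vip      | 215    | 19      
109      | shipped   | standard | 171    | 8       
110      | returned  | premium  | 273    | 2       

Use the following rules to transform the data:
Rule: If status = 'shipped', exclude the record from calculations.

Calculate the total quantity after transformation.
84

Step 1: Identify records where status = 'shipped'
Step 2: The excluded records sum to 40
Step 3: Original total quantity = 124
Step 4: Remaining total = 124 - 40 = 84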